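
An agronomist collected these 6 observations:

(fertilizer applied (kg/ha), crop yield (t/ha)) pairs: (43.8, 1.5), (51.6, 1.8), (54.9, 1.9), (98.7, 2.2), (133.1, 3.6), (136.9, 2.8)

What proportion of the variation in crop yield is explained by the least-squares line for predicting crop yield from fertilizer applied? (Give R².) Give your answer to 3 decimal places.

n = 6, Σx = 519, Σy = 13.8, Σxy = 1342.51, Σx² = 53793.92, Σy² = 34.74
Sxx = Σx² − (Σx)²/n = 53793.92 − 44893.5 = 8900.42
Sxy = Σxy − (Σx)(Σy)/n = 1342.51 − 1193.7 = 148.81
Syy = Σy² − (Σy)²/n = 34.74 − 31.74 = 3
R² = Sxy²/(Sxx·Syy) = (148.81)²/(8900.42·3) = 0.829340

0.829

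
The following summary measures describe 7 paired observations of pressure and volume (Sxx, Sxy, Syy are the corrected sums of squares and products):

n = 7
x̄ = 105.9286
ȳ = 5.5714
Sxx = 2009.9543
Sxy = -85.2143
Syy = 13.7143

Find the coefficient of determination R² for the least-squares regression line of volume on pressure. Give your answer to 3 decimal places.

R² = Sxy²/(Sxx·Syy) = (-85.2143)²/(2009.9543·13.7143) = 0.263430

0.263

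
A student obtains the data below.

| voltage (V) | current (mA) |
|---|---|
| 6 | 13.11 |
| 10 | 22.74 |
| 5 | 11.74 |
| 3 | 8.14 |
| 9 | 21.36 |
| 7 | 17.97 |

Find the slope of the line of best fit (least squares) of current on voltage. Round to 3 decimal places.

2.204

n = 6, Σx = 40, Σy = 95.06, Σxy = 707.21, Σx² = 300
Sxx = Σx² − (Σx)²/n = 300 − 266.666667 = 33.333333
Sxy = Σxy − (Σx)(Σy)/n = 707.21 − 633.733333 = 73.476667
b = Sxy/Sxx = 73.476667/33.333333 = 2.2043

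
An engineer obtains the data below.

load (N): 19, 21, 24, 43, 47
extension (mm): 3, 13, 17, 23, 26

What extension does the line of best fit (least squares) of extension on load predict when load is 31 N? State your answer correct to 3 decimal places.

n = 5, Σx = 154, Σy = 82, Σxy = 2949, Σx² = 5436
Sxx = Σx² − (Σx)²/n = 5436 − 4743.2 = 692.8
Sxy = Σxy − (Σx)(Σy)/n = 2949 − 2525.6 = 423.4
b = Sxy/Sxx = 423.4/692.8 = 0.611143
a = ȳ − b·x̄ = 16.4 − 0.611143·30.8 = -2.423210
ŷ(31) = a + b·31 = -2.423210 + 0.611143·31 = 16.522229

16.522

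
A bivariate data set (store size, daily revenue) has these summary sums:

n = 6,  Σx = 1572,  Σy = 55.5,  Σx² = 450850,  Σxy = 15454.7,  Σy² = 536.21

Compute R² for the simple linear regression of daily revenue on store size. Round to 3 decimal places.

Sxx = Σx² − (Σx)²/n = 450850 − 411864 = 38986
Sxy = Σxy − (Σx)(Σy)/n = 15454.7 − 14541 = 913.7
Syy = Σy² − (Σy)²/n = 536.21 − 513.375 = 22.835
R² = Sxy²/(Sxx·Syy) = (913.7)²/(38986·22.835) = 0.937773

0.938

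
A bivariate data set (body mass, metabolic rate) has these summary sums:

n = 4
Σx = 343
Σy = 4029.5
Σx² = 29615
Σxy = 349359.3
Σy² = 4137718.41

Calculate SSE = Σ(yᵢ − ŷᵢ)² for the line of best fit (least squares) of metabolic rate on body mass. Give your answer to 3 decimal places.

Sxx = Σx² − (Σx)²/n = 29615 − 29412.25 = 202.75
Sxy = Σxy − (Σx)(Σy)/n = 349359.3 − 345529.625 = 3829.675
Syy = Σy² − (Σy)²/n = 4137718.41 − 4059217.5625 = 78500.8475
b = Sxy/Sxx = 3829.675/202.75 = 18.888656
SSE = Syy − b·Sxy = 78500.8475 − 18.888656·3829.675 = 6163.433909

6163.434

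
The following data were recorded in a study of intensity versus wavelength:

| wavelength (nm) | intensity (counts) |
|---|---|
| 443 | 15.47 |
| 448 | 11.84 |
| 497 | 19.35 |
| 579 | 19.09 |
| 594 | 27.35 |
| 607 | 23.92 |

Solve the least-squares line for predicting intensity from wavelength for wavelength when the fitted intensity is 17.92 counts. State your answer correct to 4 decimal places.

n = 6, Σx = 3168, Σy = 117.02, Σxy = 63592.93, Σx² = 1700488
Sxx = Σx² − (Σx)²/n = 1700488 − 1672704 = 27784
Sxy = Σxy − (Σx)(Σy)/n = 63592.93 − 61786.56 = 1806.37
b = Sxy/Sxx = 1806.37/27784 = 0.065015
a = ȳ − b·x̄ = 19.503333 − 0.065015·528 = -14.824458
Set a + b·x = 17.92: x = (17.92 − (-14.824458)) / 0.065015 = 503.646555

503.6466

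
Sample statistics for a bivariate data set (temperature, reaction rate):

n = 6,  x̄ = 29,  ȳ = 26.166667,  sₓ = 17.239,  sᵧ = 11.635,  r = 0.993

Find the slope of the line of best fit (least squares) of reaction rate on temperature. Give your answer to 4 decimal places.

b = r · sᵧ/sₓ = 0.993 · 11.635/17.239 = 0.670199

0.6702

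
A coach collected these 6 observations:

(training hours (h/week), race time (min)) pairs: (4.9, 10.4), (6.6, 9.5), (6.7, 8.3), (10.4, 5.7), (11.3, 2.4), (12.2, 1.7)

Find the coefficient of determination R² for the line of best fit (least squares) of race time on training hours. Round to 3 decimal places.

n = 6, Σx = 52.1, Σy = 38, Σxy = 276.41, Σx² = 497.15, Σy² = 308.44
Sxx = Σx² − (Σx)²/n = 497.15 − 452.401667 = 44.748333
Sxy = Σxy − (Σx)(Σy)/n = 276.41 − 329.966667 = -53.556667
Syy = Σy² − (Σy)²/n = 308.44 − 240.666667 = 67.773333
R² = Sxy²/(Sxx·Syy) = (-53.556667)²/(44.748333·67.773333) = 0.945783

0.946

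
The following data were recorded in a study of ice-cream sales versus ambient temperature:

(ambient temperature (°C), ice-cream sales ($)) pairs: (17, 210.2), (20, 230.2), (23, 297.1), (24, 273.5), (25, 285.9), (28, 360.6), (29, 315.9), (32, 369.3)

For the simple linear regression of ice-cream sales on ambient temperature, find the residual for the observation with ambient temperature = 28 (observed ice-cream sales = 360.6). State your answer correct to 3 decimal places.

n = 8, Σx = 198, Σy = 2342.7, Σxy = 59797.7, Σx² = 5068
Sxx = Σx² − (Σx)²/n = 5068 − 4900.5 = 167.5
Sxy = Σxy − (Σx)(Σy)/n = 59797.7 − 57981.825 = 1815.875
b = Sxy/Sxx = 1815.875/167.5 = 10.841045
a = ȳ − b·x̄ = 292.8375 − 10.841045·24.75 = 24.521642
ŷ(28) = 24.521642 + 10.841045·28 = 328.070896
residual = y − ŷ = 360.6 − 328.070896 = 32.529104

32.529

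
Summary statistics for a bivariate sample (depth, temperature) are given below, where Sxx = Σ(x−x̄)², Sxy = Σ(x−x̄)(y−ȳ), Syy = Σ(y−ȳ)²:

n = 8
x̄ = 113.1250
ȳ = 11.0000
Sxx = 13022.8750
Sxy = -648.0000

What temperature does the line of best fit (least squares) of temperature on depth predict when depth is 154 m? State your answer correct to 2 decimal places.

b = Sxy/Sxx = -648/13022.875 = -0.049759
a = ȳ − b·x̄ = 11 − (-0.049759)·113.125 = 16.628941
ŷ(154) = a + b·154 = 16.628941 + (-0.049759)·154 = 8.966117

8.97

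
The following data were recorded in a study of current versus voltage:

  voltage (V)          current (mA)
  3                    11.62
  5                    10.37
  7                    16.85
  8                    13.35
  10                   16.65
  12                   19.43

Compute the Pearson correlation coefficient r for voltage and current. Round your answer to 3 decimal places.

0.860

n = 6, Σx = 45, Σy = 88.27, Σxy = 711.12, Σx² = 391, Σy² = 1359.4537
Sxx = Σx² − (Σx)²/n = 391 − 337.5 = 53.5
Sxy = Σxy − (Σx)(Σy)/n = 711.12 − 662.025 = 49.095
Syy = Σy² − (Σy)²/n = 1359.4537 − 1298.598817 = 60.854883
r = Sxy/√(Sxx·Syy) = 49.095/√(3255.736258) = 49.095/57.059059 = 0.860424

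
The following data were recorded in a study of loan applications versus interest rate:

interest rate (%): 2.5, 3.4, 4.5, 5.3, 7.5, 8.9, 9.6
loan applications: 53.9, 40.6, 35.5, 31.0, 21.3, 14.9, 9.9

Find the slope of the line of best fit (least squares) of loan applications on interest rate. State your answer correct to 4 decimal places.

n = 7, Σx = 41.7, Σy = 207.1, Σxy = 984.24, Σx² = 293.77
Sxx = Σx² − (Σx)²/n = 293.77 − 248.412857 = 45.357143
Sxy = Σxy − (Σx)(Σy)/n = 984.24 − 1233.724286 = -249.484286
b = Sxy/Sxx = -249.484286/45.357143 = -5.500441

-5.5004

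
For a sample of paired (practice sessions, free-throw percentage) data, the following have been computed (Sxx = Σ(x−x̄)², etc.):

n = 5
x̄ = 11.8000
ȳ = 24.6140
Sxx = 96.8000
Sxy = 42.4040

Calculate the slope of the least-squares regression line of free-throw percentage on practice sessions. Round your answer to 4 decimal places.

b = Sxy/Sxx = 42.404/96.8 = 0.438058

0.4381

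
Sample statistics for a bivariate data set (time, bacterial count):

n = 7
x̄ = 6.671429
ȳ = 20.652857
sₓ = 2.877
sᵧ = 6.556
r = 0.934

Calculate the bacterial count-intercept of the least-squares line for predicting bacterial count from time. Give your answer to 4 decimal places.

6.4536

b = r · sᵧ/sₓ = 0.934 · 6.556/2.877 = 2.128364
a = ȳ − b·x̄ = 20.652857 − 2.128364·6.671429 = 6.453626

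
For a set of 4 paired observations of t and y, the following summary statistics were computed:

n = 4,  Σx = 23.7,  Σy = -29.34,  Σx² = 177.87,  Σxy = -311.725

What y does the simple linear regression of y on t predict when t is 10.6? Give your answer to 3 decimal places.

Sxx = Σx² − (Σx)²/n = 177.87 − 140.4225 = 37.4475
Sxy = Σxy − (Σx)(Σy)/n = -311.725 − (-173.8395) = -137.8855
b = Sxy/Sxx = -137.8855/37.4475 = -3.682102
a = ȳ − b·x̄ = -7.335 − (-3.682102)·5.925 = 14.481452
ŷ(10.6) = a + b·10.6 = 14.481452 + (-3.682102)·10.6 = -24.548825

-24.549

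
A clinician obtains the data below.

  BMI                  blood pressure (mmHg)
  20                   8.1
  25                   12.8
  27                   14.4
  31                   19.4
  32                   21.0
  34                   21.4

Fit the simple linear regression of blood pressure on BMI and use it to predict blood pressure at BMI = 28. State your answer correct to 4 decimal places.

16.0142

n = 6, Σx = 169, Σy = 97.1, Σxy = 2871.8, Σx² = 4895
Sxx = Σx² − (Σx)²/n = 4895 − 4760.166667 = 134.833333
Sxy = Σxy − (Σx)(Σy)/n = 2871.8 − 2734.983333 = 136.816667
b = Sxy/Sxx = 136.816667/134.833333 = 1.014710
a = ȳ − b·x̄ = 16.183333 − 1.014710·28.166667 = -12.397651
ŷ(28) = a + b·28 = -12.397651 + 1.014710·28 = 16.014215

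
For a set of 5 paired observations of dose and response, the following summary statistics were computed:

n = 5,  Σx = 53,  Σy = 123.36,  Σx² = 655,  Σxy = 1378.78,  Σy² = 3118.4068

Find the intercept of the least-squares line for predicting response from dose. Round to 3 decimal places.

Sxx = Σx² − (Σx)²/n = 655 − 561.8 = 93.2
Sxy = Σxy − (Σx)(Σy)/n = 1378.78 − 1307.616 = 71.164
b = Sxy/Sxx = 71.164/93.2 = 0.763562
a = ȳ − b·x̄ = 24.672 − 0.763562·10.6 = 16.578240

16.578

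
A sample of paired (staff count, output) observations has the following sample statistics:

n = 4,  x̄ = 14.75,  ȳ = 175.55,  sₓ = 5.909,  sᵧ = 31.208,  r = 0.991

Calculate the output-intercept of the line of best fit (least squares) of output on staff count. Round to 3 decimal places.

b = r · sᵧ/sₓ = 0.991 · 31.208/5.909 = 5.233902
a = ȳ − b·x̄ = 175.55 − 5.233902·14.75 = 98.349943

98.350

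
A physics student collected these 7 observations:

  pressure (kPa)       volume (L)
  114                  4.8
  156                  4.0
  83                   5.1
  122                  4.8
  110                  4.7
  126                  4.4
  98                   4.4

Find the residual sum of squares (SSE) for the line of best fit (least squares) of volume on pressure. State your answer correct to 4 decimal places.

0.3102

n = 7, Σx = 809, Σy = 32.2, Σxy = 3682.7, Σx² = 96685, Σy² = 148.9
Sxx = Σx² − (Σx)²/n = 96685 − 93497.285714 = 3187.714286
Sxy = Σxy − (Σx)(Σy)/n = 3682.7 − 3721.4 = -38.7
Syy = Σy² − (Σy)²/n = 148.9 − 148.12 = 0.78
b = Sxy/Sxx = -38.7/3187.714286 = -0.012140
SSE = Syy − b·Sxy = 0.78 − (-0.012140)·(-38.7) = 0.310168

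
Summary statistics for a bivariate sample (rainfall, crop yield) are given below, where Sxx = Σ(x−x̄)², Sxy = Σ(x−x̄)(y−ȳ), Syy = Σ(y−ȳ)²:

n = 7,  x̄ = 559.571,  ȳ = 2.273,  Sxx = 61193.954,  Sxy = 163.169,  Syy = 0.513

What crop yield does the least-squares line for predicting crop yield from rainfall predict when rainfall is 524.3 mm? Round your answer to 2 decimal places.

b = Sxy/Sxx = 163.169/61193.954 = 0.002666
a = ȳ − b·x̄ = 2.273 − 0.002666·559.571 = 0.780947
ŷ(524.3) = a + b·524.3 = 0.780947 + 0.002666·524.3 = 2.178953

2.18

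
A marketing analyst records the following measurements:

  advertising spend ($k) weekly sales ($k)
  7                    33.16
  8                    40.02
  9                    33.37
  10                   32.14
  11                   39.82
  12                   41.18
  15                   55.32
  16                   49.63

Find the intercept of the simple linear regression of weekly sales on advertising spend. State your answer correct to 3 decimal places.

n = 8, Σx = 88, Σy = 324.64, Σxy = 3730.07, Σx² = 1040
Sxx = Σx² − (Σx)²/n = 1040 − 968 = 72
Sxy = Σxy − (Σx)(Σy)/n = 3730.07 − 3571.04 = 159.03
b = Sxy/Sxx = 159.03/72 = 2.20875
a = ȳ − b·x̄ = 40.58 − 2.20875·11 = 16.28375

16.284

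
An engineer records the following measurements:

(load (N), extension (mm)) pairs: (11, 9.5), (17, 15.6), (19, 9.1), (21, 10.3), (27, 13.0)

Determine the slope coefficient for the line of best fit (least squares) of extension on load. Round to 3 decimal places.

0.128

n = 5, Σx = 95, Σy = 57.5, Σxy = 1109.9, Σx² = 1941
Sxx = Σx² − (Σx)²/n = 1941 − 1805 = 136
Sxy = Σxy − (Σx)(Σy)/n = 1109.9 − 1092.5 = 17.4
b = Sxy/Sxx = 17.4/136 = 0.127941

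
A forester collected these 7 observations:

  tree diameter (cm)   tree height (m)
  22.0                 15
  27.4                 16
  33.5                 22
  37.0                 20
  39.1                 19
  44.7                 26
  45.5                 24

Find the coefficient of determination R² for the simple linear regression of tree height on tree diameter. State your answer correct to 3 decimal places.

0.797

n = 7, Σx = 249.2, Σy = 142, Σxy = 5242.5, Σx² = 9323.16, Σy² = 2978
Sxx = Σx² − (Σx)²/n = 9323.16 − 8871.52 = 451.64
Sxy = Σxy − (Σx)(Σy)/n = 5242.5 − 5055.2 = 187.3
Syy = Σy² − (Σy)²/n = 2978 − 2880.571429 = 97.428571
R² = Sxy²/(Sxx·Syy) = (187.3)²/(451.64·97.428571) = 0.797254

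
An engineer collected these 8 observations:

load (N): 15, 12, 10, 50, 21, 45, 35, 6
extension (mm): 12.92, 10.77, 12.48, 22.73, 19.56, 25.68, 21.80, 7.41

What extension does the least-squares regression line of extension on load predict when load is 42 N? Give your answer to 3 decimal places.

23.125

n = 8, Σx = 194, Σy = 133.35, Σxy = 3958.16, Σx² = 6696
Sxx = Σx² − (Σx)²/n = 6696 − 4704.5 = 1991.5
Sxy = Σxy − (Σx)(Σy)/n = 3958.16 − 3233.7375 = 724.4225
b = Sxy/Sxx = 724.4225/1991.5 = 0.363757
a = ȳ − b·x̄ = 16.66875 − 0.363757·24.25 = 7.847637
ŷ(42) = a + b·42 = 7.847637 + 0.363757·42 = 23.125441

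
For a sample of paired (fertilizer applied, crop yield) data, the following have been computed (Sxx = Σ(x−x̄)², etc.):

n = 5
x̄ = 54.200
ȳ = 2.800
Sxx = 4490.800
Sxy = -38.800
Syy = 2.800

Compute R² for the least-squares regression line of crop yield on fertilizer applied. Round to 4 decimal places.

R² = Sxy²/(Sxx·Syy) = (-38.8)²/(4490.8·2.8) = 0.119724

0.1197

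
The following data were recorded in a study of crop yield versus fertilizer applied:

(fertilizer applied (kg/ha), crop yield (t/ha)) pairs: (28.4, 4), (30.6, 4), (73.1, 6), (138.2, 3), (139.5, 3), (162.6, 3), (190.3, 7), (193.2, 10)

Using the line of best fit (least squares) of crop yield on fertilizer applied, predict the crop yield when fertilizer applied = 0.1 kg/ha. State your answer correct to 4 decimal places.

n = 8, Σx = 955.9, Σy = 40, Σxy = 5259.6, Σx² = 145625.11
Sxx = Σx² − (Σx)²/n = 145625.11 − 114218.10125 = 31407.00875
Sxy = Σxy − (Σx)(Σy)/n = 5259.6 − 4779.5 = 480.1
b = Sxy/Sxx = 480.1/31407.00875 = 0.015286
a = ȳ − b·x̄ = 5 − 0.015286·119.4875 = 3.173467
ŷ(0.1) = a + b·0.1 = 3.173467 + 0.015286·0.1 = 3.174995

3.1750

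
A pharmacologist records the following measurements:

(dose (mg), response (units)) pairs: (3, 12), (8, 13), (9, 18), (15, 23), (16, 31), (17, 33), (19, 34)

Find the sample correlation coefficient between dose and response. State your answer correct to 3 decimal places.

n = 7, Σx = 87, Σy = 164, Σxy = 2350, Σx² = 1285, Σy² = 4372
Sxx = Σx² − (Σx)²/n = 1285 − 1081.285714 = 203.714286
Sxy = Σxy − (Σx)(Σy)/n = 2350 − 2038.285714 = 311.714286
Syy = Σy² − (Σy)²/n = 4372 − 3842.285714 = 529.714286
r = Sxy/√(Sxx·Syy) = 311.714286/√(107910.367347) = 311.714286/328.497134 = 0.948910

0.949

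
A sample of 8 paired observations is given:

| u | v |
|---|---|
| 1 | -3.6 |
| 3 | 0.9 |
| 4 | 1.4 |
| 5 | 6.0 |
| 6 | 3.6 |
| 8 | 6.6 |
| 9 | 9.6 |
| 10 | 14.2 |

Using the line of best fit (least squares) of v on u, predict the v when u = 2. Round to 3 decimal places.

-1.550

n = 8, Σx = 46, Σy = 38.7, Σxy = 337.5, Σx² = 332
Sxx = Σx² − (Σx)²/n = 332 − 264.5 = 67.5
Sxy = Σxy − (Σx)(Σy)/n = 337.5 − 222.525 = 114.975
b = Sxy/Sxx = 114.975/67.5 = 1.703333
a = ȳ − b·x̄ = 4.8375 − 1.703333·5.75 = -4.956667
ŷ(2) = a + b·2 = -4.956667 + 1.703333·2 = -1.55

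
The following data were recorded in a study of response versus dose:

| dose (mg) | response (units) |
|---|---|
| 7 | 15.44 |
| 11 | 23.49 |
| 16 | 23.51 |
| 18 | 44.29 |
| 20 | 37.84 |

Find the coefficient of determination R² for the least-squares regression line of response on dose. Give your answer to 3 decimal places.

n = 5, Σx = 72, Σy = 144.57, Σxy = 2296.65, Σx² = 1150, Σy² = 4736.3635
Sxx = Σx² − (Σx)²/n = 1150 − 1036.8 = 113.2
Sxy = Σxy − (Σx)(Σy)/n = 2296.65 − 2081.808 = 214.842
Syy = Σy² − (Σy)²/n = 4736.3635 − 4180.09698 = 556.26652
R² = Sxy²/(Sxx·Syy) = (214.842)²/(113.2·556.26652) = 0.733009

0.733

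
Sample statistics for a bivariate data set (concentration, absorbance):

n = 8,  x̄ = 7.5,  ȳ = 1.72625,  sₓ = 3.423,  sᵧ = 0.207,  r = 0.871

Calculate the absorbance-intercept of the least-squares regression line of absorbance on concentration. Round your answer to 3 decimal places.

b = r · sᵧ/sₓ = 0.871 · 0.207/3.423 = 0.052672
a = ȳ − b·x̄ = 1.72625 − 0.052672·7.5 = 1.331208

1.331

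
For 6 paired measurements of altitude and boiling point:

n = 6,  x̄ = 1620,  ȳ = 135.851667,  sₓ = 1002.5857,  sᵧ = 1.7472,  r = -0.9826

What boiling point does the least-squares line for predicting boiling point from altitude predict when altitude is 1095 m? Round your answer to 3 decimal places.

136.751

b = r · sᵧ/sₓ = -0.9826 · 1.7472/1002.5857 = -0.001712
a = ȳ − b·x̄ = 135.851667 − (-0.001712)·1620 = 138.625708
ŷ(1095) = a + b·1095 = 138.625708 + (-0.001712)·1095 = 136.750662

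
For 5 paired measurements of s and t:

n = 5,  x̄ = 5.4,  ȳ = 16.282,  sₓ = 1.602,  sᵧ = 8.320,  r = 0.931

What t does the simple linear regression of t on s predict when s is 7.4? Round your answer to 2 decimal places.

b = r · sᵧ/sₓ = 0.931 · 8.32/1.602 = 4.835156
a = ȳ − b·x̄ = 16.282 − 4.835156·5.4 = -9.827843
ŷ(7.4) = a + b·7.4 = -9.827843 + 4.835156·7.4 = 25.952312

25.95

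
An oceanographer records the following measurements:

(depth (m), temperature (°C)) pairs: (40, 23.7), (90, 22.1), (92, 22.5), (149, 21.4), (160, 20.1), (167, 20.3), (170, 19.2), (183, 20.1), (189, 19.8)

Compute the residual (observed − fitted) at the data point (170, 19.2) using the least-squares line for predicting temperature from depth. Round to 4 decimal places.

n = 9, Σx = 1240, Σy = 189.2, Σxy = 25486.2, Σx² = 191964
Sxx = Σx² − (Σx)²/n = 191964 − 170844.444444 = 21119.555556
Sxy = Σxy − (Σx)(Σy)/n = 25486.2 − 26067.555556 = -581.355556
b = Sxy/Sxx = -581.355556/21119.555556 = -0.027527
a = ȳ − b·x̄ = 21.022222 − (-0.027527)·137.777778 = 24.814815
ŷ(170) = 24.814815 + (-0.027527)·170 = 20.135245
residual = y − ŷ = 19.2 − 20.135245 = -0.935245

-0.9352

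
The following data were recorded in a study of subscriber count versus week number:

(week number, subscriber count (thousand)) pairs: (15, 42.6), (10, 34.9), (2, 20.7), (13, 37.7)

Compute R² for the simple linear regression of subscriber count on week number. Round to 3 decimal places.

0.991

n = 4, Σx = 40, Σy = 135.9, Σxy = 1519.5, Σx² = 498, Σy² = 4882.55
Sxx = Σx² − (Σx)²/n = 498 − 400 = 98
Sxy = Σxy − (Σx)(Σy)/n = 1519.5 − 1359 = 160.5
Syy = Σy² − (Σy)²/n = 4882.55 − 4617.2025 = 265.3475
R² = Sxy²/(Sxx·Syy) = (160.5)²/(98·265.3475) = 0.990624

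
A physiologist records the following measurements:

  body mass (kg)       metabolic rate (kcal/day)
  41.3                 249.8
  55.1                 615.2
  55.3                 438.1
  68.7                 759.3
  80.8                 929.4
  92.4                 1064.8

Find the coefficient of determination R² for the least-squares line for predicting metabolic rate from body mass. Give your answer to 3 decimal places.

n = 6, Σx = 393.6, Σy = 4056.6, Σxy = 294088.14, Σx² = 27585.88, Σy² = 3206922.58
Sxx = Σx² − (Σx)²/n = 27585.88 − 25820.16 = 1765.72
Sxy = Σxy − (Σx)(Σy)/n = 294088.14 − 266112.96 = 27975.18
Syy = Σy² − (Σy)²/n = 3206922.58 − 2742667.26 = 464255.32
R² = Sxy²/(Sxx·Syy) = (27975.18)²/(1765.72·464255.32) = 0.954700

0.955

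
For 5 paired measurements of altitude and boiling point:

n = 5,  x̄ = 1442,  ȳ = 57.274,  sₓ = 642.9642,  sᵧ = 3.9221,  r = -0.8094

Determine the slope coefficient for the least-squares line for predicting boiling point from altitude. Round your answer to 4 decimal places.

-0.0049

b = r · sᵧ/sₓ = -0.8094 · 3.9221/642.9642 = -0.004937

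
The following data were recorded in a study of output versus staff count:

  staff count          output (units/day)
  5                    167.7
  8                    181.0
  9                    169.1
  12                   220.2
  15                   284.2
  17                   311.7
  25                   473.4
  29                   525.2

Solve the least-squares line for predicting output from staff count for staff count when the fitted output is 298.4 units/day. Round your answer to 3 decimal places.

n = 8, Σx = 120, Σy = 2332.5, Σxy = 43078.5, Σx² = 2294
Sxx = Σx² − (Σx)²/n = 2294 − 1800 = 494
Sxy = Σxy − (Σx)(Σy)/n = 43078.5 − 34987.5 = 8091
b = Sxy/Sxx = 8091/494 = 16.378543
a = ȳ − b·x̄ = 291.5625 − 16.378543·15 = 45.884362
Set a + b·x = 298.4: x = (298.4 − 45.884362) / 16.378543 = 15.417467

15.417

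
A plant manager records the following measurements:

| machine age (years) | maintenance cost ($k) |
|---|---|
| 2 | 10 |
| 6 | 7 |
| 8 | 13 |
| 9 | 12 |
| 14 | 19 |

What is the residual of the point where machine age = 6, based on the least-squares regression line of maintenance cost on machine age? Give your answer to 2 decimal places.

-3.70

n = 5, Σx = 39, Σy = 61, Σxy = 540, Σx² = 381
Sxx = Σx² − (Σx)²/n = 381 − 304.2 = 76.8
Sxy = Σxy − (Σx)(Σy)/n = 540 − 475.8 = 64.2
b = Sxy/Sxx = 64.2/76.8 = 0.835938
a = ȳ − b·x̄ = 12.2 − 0.835938·7.8 = 5.679688
ŷ(6) = 5.679688 + 0.835938·6 = 10.695312
residual = y − ŷ = 7 − 10.695312 = -3.695312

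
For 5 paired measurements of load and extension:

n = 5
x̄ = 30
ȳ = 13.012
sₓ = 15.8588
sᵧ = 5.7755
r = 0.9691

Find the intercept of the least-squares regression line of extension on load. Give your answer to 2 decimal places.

b = r · sᵧ/sₓ = 0.9691 · 5.7755/15.8588 = 0.352929
a = ȳ − b·x̄ = 13.012 − 0.352929·30 = 2.424117

2.42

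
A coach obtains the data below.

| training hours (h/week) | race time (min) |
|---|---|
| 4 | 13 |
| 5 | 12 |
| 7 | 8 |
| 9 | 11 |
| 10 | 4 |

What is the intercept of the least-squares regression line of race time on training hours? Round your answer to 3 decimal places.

n = 5, Σx = 35, Σy = 48, Σxy = 307, Σx² = 271
Sxx = Σx² − (Σx)²/n = 271 − 245 = 26
Sxy = Σxy − (Σx)(Σy)/n = 307 − 336 = -29
b = Sxy/Sxx = -29/26 = -1.115385
a = ȳ − b·x̄ = 9.6 − (-1.115385)·7 = 17.407692

17.408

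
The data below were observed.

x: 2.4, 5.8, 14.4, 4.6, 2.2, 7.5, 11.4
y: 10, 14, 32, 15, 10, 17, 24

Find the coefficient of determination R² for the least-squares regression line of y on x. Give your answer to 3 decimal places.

0.970

n = 7, Σx = 48.3, Σy = 122, Σxy = 1058.1, Σx² = 458.97, Σy² = 2510
Sxx = Σx² − (Σx)²/n = 458.97 − 333.27 = 125.7
Sxy = Σxy − (Σx)(Σy)/n = 1058.1 − 841.8 = 216.3
Syy = Σy² − (Σy)²/n = 2510 − 2126.285714 = 383.714286
R² = Sxy²/(Sxx·Syy) = (216.3)²/(125.7·383.714286) = 0.969996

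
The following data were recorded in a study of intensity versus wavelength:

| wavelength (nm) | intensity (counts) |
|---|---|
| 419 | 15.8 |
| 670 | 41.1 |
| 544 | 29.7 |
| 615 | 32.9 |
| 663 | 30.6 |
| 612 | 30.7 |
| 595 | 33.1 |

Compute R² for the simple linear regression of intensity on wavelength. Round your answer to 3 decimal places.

n = 7, Σx = 4118, Σy = 213.9, Σxy = 129318.2, Σx² = 2466760, Σy² = 6877.81
Sxx = Σx² − (Σx)²/n = 2466760 − 2422560.571429 = 44199.428571
Sxy = Σxy − (Σx)(Σy)/n = 129318.2 − 125834.314286 = 3483.885714
Syy = Σy² − (Σy)²/n = 6877.81 − 6536.172857 = 341.637143
R² = Sxy²/(Sxx·Syy) = (3483.885714)²/(44199.428571·341.637143) = 0.803796

0.804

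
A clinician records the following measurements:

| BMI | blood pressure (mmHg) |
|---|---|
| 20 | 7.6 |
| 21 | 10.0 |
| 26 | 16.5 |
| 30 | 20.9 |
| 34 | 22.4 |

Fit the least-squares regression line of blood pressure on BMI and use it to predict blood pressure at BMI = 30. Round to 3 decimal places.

19.575

n = 5, Σx = 131, Σy = 77.4, Σxy = 2179.6, Σx² = 3573
Sxx = Σx² − (Σx)²/n = 3573 − 3432.2 = 140.8
Sxy = Σxy − (Σx)(Σy)/n = 2179.6 − 2027.88 = 151.72
b = Sxy/Sxx = 151.72/140.8 = 1.077557
a = ȳ − b·x̄ = 15.48 − 1.077557·26.2 = -12.751989
ŷ(30) = a + b·30 = -12.751989 + 1.077557·30 = 19.574716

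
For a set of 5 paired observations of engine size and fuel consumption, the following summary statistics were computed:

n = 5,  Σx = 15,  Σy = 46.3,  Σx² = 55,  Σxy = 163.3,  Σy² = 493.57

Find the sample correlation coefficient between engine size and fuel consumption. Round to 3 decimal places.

Sxx = Σx² − (Σx)²/n = 55 − 45 = 10
Sxy = Σxy − (Σx)(Σy)/n = 163.3 − 138.9 = 24.4
Syy = Σy² − (Σy)²/n = 493.57 − 428.738 = 64.832
r = Sxy/√(Sxx·Syy) = 24.4/√(648.32) = 24.4/25.462129 = 0.958286

0.958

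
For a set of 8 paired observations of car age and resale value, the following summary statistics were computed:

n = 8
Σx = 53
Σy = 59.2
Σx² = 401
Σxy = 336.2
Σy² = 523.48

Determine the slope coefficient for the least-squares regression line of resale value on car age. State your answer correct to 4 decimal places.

Sxx = Σx² − (Σx)²/n = 401 − 351.125 = 49.875
Sxy = Σxy − (Σx)(Σy)/n = 336.2 − 392.2 = -56
b = Sxy/Sxx = -56/49.875 = -1.122807

-1.1228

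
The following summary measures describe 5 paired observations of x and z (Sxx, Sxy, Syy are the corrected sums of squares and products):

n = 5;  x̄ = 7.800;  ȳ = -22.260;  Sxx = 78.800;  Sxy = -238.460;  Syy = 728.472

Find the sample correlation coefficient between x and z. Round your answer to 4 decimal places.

-0.9953

r = Sxy/√(Sxx·Syy) = -238.46/√(57403.5936) = -238.46/239.590471 = -0.995282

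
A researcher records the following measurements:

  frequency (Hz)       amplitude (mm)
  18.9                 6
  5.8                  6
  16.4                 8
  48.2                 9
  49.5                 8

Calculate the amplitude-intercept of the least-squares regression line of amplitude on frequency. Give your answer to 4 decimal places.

n = 5, Σx = 138.8, Σy = 37, Σxy = 1109.2, Σx² = 5433.3
Sxx = Σx² − (Σx)²/n = 5433.3 − 3853.088 = 1580.212
Sxy = Σxy − (Σx)(Σy)/n = 1109.2 − 1027.12 = 82.08
b = Sxy/Sxx = 82.08/1580.212 = 0.051942
a = ȳ − b·x̄ = 7.4 − 0.051942·27.76 = 5.958079

5.9581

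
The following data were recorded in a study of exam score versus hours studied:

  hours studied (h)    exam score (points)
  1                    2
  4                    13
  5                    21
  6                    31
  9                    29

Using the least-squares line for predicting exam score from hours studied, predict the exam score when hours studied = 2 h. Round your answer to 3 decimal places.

n = 5, Σx = 25, Σy = 96, Σxy = 606, Σx² = 159
Sxx = Σx² − (Σx)²/n = 159 − 125 = 34
Sxy = Σxy − (Σx)(Σy)/n = 606 − 480 = 126
b = Sxy/Sxx = 126/34 = 3.705882
a = ȳ − b·x̄ = 19.2 − 3.705882·5 = 0.670588
ŷ(2) = a + b·2 = 0.670588 + 3.705882·2 = 8.082353

8.082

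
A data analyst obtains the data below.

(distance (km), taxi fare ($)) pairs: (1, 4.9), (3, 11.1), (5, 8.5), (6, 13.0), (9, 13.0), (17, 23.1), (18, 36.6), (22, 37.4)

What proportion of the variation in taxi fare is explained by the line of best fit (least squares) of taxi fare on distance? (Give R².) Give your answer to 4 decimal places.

0.9058

n = 8, Σx = 81, Σy = 147.6, Σxy = 2150, Σx² = 1249, Σy² = 3829.4
Sxx = Σx² − (Σx)²/n = 1249 − 820.125 = 428.875
Sxy = Σxy − (Σx)(Σy)/n = 2150 − 1494.45 = 655.55
Syy = Σy² − (Σy)²/n = 3829.4 − 2723.22 = 1106.18
R² = Sxy²/(Sxx·Syy) = (655.55)²/(428.875·1106.18) = 0.905848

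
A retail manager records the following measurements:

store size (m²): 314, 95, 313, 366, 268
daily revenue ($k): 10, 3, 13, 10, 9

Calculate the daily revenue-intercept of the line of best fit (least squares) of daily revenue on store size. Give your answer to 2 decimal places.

n = 5, Σx = 1356, Σy = 45, Σxy = 13566, Σx² = 411370
Sxx = Σx² − (Σx)²/n = 411370 − 367747.2 = 43622.8
Sxy = Σxy − (Σx)(Σy)/n = 13566 − 12204 = 1362
b = Sxy/Sxx = 1362/43622.8 = 0.031222
a = ȳ − b·x̄ = 9 − 0.031222·271.2 = 0.532538

0.53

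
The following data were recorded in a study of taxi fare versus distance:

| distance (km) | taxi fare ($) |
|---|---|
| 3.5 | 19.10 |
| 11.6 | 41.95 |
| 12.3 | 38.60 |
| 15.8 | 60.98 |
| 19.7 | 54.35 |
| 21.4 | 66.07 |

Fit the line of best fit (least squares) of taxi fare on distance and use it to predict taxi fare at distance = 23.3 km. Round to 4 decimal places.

70.1494

n = 6, Σx = 84.3, Σy = 281.05, Σxy = 4476.327, Σx² = 1393.79
Sxx = Σx² − (Σx)²/n = 1393.79 − 1184.415 = 209.375
Sxy = Σxy − (Σx)(Σy)/n = 4476.327 − 3948.7525 = 527.5745
b = Sxy/Sxx = 527.5745/209.375 = 2.519759
a = ȳ − b·x̄ = 46.841667 − 2.519759·14.05 = 11.439055
ŷ(23.3) = a + b·23.3 = 11.439055 + 2.519759·23.3 = 70.149436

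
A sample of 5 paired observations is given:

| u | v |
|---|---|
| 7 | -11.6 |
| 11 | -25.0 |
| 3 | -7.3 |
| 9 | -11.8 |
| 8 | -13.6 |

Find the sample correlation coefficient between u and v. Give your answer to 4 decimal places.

-0.8425

n = 5, Σx = 38, Σy = -69.3, Σxy = -593.1, Σx² = 324, Σy² = 1137.05
Sxx = Σx² − (Σx)²/n = 324 − 288.8 = 35.2
Sxy = Σxy − (Σx)(Σy)/n = -593.1 − (-526.68) = -66.42
Syy = Σy² − (Σy)²/n = 1137.05 − 960.498 = 176.552
r = Sxy/√(Sxx·Syy) = -66.42/√(6214.6304) = -66.42/78.832927 = -0.842541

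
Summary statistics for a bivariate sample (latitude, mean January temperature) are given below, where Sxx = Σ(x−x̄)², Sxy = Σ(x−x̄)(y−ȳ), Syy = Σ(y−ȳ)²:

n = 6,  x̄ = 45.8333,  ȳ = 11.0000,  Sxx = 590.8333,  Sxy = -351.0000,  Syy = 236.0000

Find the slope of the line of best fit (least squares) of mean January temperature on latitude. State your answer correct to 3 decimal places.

b = Sxy/Sxx = -351/590.8333 = -0.594076

-0.594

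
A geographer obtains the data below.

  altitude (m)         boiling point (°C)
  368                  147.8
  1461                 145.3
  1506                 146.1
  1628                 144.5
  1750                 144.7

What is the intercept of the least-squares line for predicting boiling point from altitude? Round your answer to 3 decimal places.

n = 5, Σx = 6713, Σy = 728.4, Σxy = 975171.3, Σx² = 10250865
Sxx = Σx² − (Σx)²/n = 10250865 − 9012873.8 = 1237991.2
Sxy = Σxy − (Σx)(Σy)/n = 975171.3 − 977949.84 = -2778.54
b = Sxy/Sxx = -2778.54/1237991.2 = -0.002244
a = ȳ − b·x̄ = 145.68 − (-0.002244)·1342.6 = 148.693323

148.693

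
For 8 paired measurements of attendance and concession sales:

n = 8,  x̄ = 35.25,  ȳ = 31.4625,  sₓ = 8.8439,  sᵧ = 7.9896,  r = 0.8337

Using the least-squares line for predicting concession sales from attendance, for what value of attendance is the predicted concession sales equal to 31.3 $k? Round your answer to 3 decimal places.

b = r · sᵧ/sₓ = 0.8337 · 7.9896/8.8439 = 0.753167
a = ȳ − b·x̄ = 31.4625 − 0.753167·35.25 = 4.913380
Set a + b·x = 31.3: x = (31.3 − 4.913380) / 0.753167 = 35.034244

35.034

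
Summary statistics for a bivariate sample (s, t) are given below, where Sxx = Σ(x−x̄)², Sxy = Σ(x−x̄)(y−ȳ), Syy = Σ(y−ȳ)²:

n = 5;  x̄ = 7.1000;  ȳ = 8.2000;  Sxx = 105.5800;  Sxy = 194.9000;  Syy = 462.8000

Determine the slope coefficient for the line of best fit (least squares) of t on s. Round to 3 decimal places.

b = Sxy/Sxx = 194.9/105.58 = 1.845994

1.846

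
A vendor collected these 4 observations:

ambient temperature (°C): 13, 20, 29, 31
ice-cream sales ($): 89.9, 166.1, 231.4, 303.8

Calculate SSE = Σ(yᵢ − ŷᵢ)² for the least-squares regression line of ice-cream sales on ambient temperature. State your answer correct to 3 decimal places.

1324.396

n = 4, Σx = 93, Σy = 791.2, Σxy = 20619.1, Σx² = 2371, Σy² = 181511.62
Sxx = Σx² − (Σx)²/n = 2371 − 2162.25 = 208.75
Sxy = Σxy − (Σx)(Σy)/n = 20619.1 − 18395.4 = 2223.7
Syy = Σy² − (Σy)²/n = 181511.62 − 156499.36 = 25012.26
b = Sxy/Sxx = 2223.7/208.75 = 10.652455
SSE = Syy − b·Sxy = 25012.26 − 10.652455·2223.7 = 1324.395617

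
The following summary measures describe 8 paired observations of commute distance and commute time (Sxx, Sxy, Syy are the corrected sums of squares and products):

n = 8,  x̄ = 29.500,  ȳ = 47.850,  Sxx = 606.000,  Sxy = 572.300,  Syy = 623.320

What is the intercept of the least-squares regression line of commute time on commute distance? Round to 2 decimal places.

19.99

b = Sxy/Sxx = 572.3/606 = 0.944389
a = ȳ − b·x̄ = 47.85 − 0.944389·29.5 = 19.990512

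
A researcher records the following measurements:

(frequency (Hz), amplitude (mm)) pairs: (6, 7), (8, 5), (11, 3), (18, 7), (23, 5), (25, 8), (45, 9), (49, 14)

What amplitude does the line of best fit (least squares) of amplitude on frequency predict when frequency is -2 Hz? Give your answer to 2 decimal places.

3.09

n = 8, Σx = 185, Σy = 58, Σxy = 1647, Σx² = 6125
Sxx = Σx² − (Σx)²/n = 6125 − 4278.125 = 1846.875
Sxy = Σxy − (Σx)(Σy)/n = 1647 − 1341.25 = 305.75
b = Sxy/Sxx = 305.75/1846.875 = 0.165550
a = ȳ − b·x̄ = 7.25 − 0.165550·23.125 = 3.421658
ŷ(-2) = a + b·-2 = 3.421658 + 0.165550·(-2) = 3.090558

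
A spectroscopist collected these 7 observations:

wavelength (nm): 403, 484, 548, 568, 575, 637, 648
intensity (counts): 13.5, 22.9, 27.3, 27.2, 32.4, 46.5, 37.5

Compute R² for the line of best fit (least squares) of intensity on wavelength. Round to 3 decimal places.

n = 7, Σx = 3863, Σy = 207.3, Σxy = 119484.6, Σx² = 2175891, Σy² = 6810.05
Sxx = Σx² − (Σx)²/n = 2175891 − 2131824.142857 = 44066.857143
Sxy = Σxy − (Σx)(Σy)/n = 119484.6 − 114399.985714 = 5084.614286
Syy = Σy² − (Σy)²/n = 6810.05 − 6139.041429 = 671.008571
R² = Sxy²/(Sxx·Syy) = (5084.614286)²/(44066.857143·671.008571) = 0.874331

0.874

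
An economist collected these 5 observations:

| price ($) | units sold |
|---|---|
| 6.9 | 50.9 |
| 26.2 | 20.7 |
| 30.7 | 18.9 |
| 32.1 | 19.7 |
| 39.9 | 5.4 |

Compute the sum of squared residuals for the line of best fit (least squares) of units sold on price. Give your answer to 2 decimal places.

25.07

n = 5, Σx = 135.8, Σy = 115.6, Σxy = 2321.61, Σx² = 4298.96, Σy² = 3793.76
Sxx = Σx² − (Σx)²/n = 4298.96 − 3688.328 = 610.632
Sxy = Σxy − (Σx)(Σy)/n = 2321.61 − 3139.696 = -818.086
Syy = Σy² − (Σy)²/n = 3793.76 − 2672.672 = 1121.088
b = Sxy/Sxx = -818.086/610.632 = -1.339737
SSE = Syy − b·Sxy = 1121.088 − (-1.339737)·(-818.086) = 25.068297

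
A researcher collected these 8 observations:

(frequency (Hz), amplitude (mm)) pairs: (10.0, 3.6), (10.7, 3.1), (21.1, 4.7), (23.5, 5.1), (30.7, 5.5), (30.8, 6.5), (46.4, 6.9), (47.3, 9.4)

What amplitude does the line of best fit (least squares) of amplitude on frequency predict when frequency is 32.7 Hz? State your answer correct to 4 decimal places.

n = 8, Σx = 220.5, Σy = 44.8, Σxy = 1422.02, Σx² = 7493.33
Sxx = Σx² − (Σx)²/n = 7493.33 − 6077.53125 = 1415.79875
Sxy = Σxy − (Σx)(Σy)/n = 1422.02 − 1234.8 = 187.22
b = Sxy/Sxx = 187.22/1415.79875 = 0.132236
a = ȳ − b·x̄ = 5.6 − 0.132236·27.5625 = 1.955237
ŷ(32.7) = a + b·32.7 = 1.955237 + 0.132236·32.7 = 6.279364

6.2794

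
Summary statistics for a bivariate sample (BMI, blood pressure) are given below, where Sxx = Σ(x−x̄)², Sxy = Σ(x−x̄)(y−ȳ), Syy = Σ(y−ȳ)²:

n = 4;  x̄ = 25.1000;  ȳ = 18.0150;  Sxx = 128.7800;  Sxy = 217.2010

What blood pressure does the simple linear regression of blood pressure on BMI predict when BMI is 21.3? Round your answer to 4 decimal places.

b = Sxy/Sxx = 217.201/128.78 = 1.686605
a = ȳ − b·x̄ = 18.015 − 1.686605·25.1 = -24.318787
ŷ(21.3) = a + b·21.3 = -24.318787 + 1.686605·21.3 = 11.605901

11.6059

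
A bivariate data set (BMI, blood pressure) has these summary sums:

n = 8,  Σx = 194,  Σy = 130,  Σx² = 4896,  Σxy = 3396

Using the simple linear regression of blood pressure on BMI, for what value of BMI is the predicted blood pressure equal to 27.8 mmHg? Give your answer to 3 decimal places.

Sxx = Σx² − (Σx)²/n = 4896 − 4704.5 = 191.5
Sxy = Σxy − (Σx)(Σy)/n = 3396 − 3152.5 = 243.5
b = Sxy/Sxx = 243.5/191.5 = 1.271540
a = ȳ − b·x̄ = 16.25 − 1.271540·24.25 = -14.584856
Set a + b·x = 27.8: x = (27.8 − (-14.584856)) / 1.271540 = 33.333470

33.333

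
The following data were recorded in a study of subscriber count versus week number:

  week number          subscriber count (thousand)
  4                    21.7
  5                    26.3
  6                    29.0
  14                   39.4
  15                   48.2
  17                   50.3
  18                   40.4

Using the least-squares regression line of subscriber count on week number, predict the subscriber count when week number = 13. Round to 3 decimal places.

n = 7, Σx = 79, Σy = 255.3, Σxy = 3249.2, Σx² = 1111
Sxx = Σx² − (Σx)²/n = 1111 − 891.571429 = 219.428571
Sxy = Σxy − (Σx)(Σy)/n = 3249.2 − 2881.242857 = 367.957143
b = Sxy/Sxx = 367.957143/219.428571 = 1.676888
a = ȳ − b·x̄ = 36.471429 − 1.676888·11.285714 = 17.546549
ŷ(13) = a + b·13 = 17.546549 + 1.676888·13 = 39.346094

39.346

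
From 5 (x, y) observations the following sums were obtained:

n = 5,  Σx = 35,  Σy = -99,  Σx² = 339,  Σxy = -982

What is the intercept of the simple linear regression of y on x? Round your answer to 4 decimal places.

Sxx = Σx² − (Σx)²/n = 339 − 245 = 94
Sxy = Σxy − (Σx)(Σy)/n = -982 − (-693) = -289
b = Sxy/Sxx = -289/94 = -3.074468
a = ȳ − b·x̄ = -19.8 − (-3.074468)·7 = 1.721277

1.7213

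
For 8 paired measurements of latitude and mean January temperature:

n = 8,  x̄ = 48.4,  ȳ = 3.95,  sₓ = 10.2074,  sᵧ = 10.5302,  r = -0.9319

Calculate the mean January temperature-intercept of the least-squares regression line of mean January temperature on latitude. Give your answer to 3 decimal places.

50.480

b = r · sᵧ/sₓ = -0.9319 · 10.5302/10.2074 = -0.961371
a = ȳ − b·x̄ = 3.95 − (-0.961371)·48.4 = 50.480333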